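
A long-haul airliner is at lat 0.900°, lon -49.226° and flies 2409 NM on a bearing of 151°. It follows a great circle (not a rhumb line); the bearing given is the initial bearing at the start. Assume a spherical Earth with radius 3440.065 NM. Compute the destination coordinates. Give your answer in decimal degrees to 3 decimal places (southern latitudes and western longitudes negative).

latitude -33.473°, longitude -27.230°

Central angle δ = d/R = 0.700277 rad.
With φ₁ = 0.900° = 0.015708 rad and θ = 151° = 2.635447 rad:
Destination latitude: φ₂ = arcsin( sin φ₁ cos δ + cos φ₁ sin δ cos θ ) = arcsin(-0.551551) = -33.473°.
Then Δλ = atan2(0.312387, 0.773327) = 0.383909 rad, from sin θ sin δ cos φ₁ over cos δ − sin φ₁ sin φ₂.
λ₂ = λ₁ + Δλ = -27.230°.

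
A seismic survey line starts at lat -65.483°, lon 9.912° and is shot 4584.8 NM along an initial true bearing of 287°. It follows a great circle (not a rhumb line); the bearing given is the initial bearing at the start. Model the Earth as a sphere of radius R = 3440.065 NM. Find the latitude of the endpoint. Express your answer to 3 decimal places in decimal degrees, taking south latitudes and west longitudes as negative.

δ = 4584.8/3440.065 = 1.332766 rad (76.3618°).
Start latitude φ₁ = -1.142894 rad; initial bearing θ = 5.009095 rad.
Destination latitude: φ₂ = arcsin( sin φ₁ cos δ + cos φ₁ sin δ cos θ ) = arcsin(-0.096628) = -5.545°.
Then Δλ = atan2(-0.385642, 0.147874) = -1.204639 rad, from sin θ sin δ cos φ₁ over cos δ − sin φ₁ sin φ₂.
Hence λ₂ = 9.912° + -69.021° = -59.109°.

latitude -5.545°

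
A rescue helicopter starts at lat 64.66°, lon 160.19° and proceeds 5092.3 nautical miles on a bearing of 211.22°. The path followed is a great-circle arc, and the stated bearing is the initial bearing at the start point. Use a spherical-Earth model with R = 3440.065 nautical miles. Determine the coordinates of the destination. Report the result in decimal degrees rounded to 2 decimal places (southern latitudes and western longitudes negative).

δ = 5092.3/3440.065 = 1.480292 rad (84.8145°).
Start latitude φ₁ = 1.128530 rad; initial bearing θ = 3.686484 rad.
sin φ₂ = sin φ₁ cos δ + cos φ₁ sin δ cos θ = (0.903784)(0.090381) + (0.427989)(0.995907)(-0.855183) = -0.282826
φ₂ = asin(-0.282826) = -0.286739 rad = -16.43°.
For the longitude increment, Δλ = atan2( sin θ sin δ cos φ₁, cos δ − sin φ₁ sin φ₂ ) = atan2(-0.220930, 0.345995) = -32.56°.
λ₂ = λ₁ + Δλ = 127.63°.

latitude -16.43°, longitude 127.63°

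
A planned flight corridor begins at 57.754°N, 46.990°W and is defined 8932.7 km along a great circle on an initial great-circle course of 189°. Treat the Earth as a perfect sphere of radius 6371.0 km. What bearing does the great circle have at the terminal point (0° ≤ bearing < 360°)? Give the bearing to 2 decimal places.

final bearing 185.17°

The arc subtends δ = 8932.7/6371 = 1.402088 rad at the centre.
Start latitude φ₁ = 1.007997 rad; initial bearing θ = 3.298672 rad.
sin φ₂ = sin φ₁ cos δ + cos φ₁ sin δ cos θ = (0.845765)(0.167910) + (0.533555)(0.985802)(-0.987688) = -0.377493
φ₂ = asin(-0.377493) = -0.387087 rad = -22.178°.
For the longitude increment, Δλ = atan2( sin θ sin δ cos φ₁, cos δ − sin φ₁ sin φ₂ ) = atan2(-0.082281, 0.487180) = -9.586°.
Hence λ₂ = -46.990° + -9.586° = -56.576°.
The forward bearing on arrival equals the back-azimuth from the destination plus 180°.
Back-azimuth from P₂ (-22.18°, -56.58°) to P₁ (57.75°, -46.99°), with Δλ' = λ₁ − λ₂ = 9.59°: atan2( sin Δλ' cos φ₁ , cos φ₂ sin φ₁ − sin φ₂ cos φ₁ cos Δλ' ) = 5.17°.
Final bearing = (5.17° + 180°) mod 360° = 185.17°.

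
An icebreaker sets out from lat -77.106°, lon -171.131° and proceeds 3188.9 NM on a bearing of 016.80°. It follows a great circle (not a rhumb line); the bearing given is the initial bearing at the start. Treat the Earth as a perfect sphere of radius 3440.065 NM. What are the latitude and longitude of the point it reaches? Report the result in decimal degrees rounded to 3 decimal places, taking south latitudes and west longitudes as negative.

Central angle δ = d/R = 0.926988 rad.
Start latitude φ₁ = -1.345754 rad; initial bearing θ = 0.293215 rad.
Destination latitude: φ₂ = arcsin( sin φ₁ cos δ + cos φ₁ sin δ cos θ ) = arcsin(-0.414250) = -24.472°.
Then Δλ = atan2(0.051586, 0.196441) = 0.256803 rad, from sin θ sin δ cos φ₁ over cos δ − sin φ₁ sin φ₂.
Hence λ₂ = -171.131° + 14.714° = -156.417°.

latitude -24.472°, longitude -156.417°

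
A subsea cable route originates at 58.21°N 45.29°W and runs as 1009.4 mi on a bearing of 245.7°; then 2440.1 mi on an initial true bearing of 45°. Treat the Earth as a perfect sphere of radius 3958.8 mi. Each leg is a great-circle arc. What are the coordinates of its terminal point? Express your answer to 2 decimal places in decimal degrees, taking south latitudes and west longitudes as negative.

Apply the spherical direct solution leg by leg, carrying full precision between legs.
Leg 1: from (58.21°, -45.29°), δ = 1009.4/3958.8 = 0.254976 rad, θ = 245.7° → φ = 50.16°, λ = -66.32°.
Leg 2: from (50.16°, -66.32°), δ = 2440.1/3958.8 = 0.616374 rad, θ = 45° → φ = 62.67°, λ = -3.39°.

latitude 62.67°, longitude -3.39°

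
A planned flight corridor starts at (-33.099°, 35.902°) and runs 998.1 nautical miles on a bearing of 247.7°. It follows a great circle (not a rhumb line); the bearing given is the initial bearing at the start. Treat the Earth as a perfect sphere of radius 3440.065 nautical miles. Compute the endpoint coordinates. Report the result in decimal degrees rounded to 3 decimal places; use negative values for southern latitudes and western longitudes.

latitude -37.894°, longitude 16.304°

δ = 998.1/3440.065 = 0.290140 rad (16.6238°).
Start latitude φ₁ = -0.577687 rad; initial bearing θ = 4.323181 rad.
Destination latitude: φ₂ = arcsin( sin φ₁ cos δ + cos φ₁ sin δ cos θ ) = arcsin(-0.614204) = -37.894°.
For the longitude increment, Δλ = atan2( sin θ sin δ cos φ₁, cos δ − sin φ₁ sin φ₂ ) = atan2(-0.221738, 0.622795) = -19.598°.
Hence λ₂ = 35.902° + -19.598° = 16.304°.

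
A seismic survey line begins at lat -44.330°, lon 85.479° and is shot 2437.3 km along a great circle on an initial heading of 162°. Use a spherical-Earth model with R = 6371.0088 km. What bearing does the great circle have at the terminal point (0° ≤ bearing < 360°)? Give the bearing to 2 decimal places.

final bearing 149.16°

Angular distance δ = d/R = 2437.3 / 6371.0088 = 0.382561 rad.
Converting: φ₁ = -0.773704 rad, θ = 2.827433 rad.
Applying the spherical law of cosines for sides, sin φ₂ = sin φ₁ cos δ + cos φ₁ sin δ cos θ = -0.902236, so φ₂ = -64.454°.
Δλ = atan2( sin θ sin δ cos φ₁ , cos δ − sin φ₁ sin φ₂ ) = atan2(0.082517, 0.297238) = 0.270793 rad = 15.515°.
Hence λ₂ = 85.479° + 15.515° = 100.994°.
The forward bearing on arrival equals the back-azimuth from the destination plus 180°.
Back-azimuth from P₂ (-64.45°, 100.99°) to P₁ (-44.33°, 85.48°), with Δλ' = λ₁ − λ₂ = -15.52°: atan2( sin Δλ' cos φ₁ , cos φ₂ sin φ₁ − sin φ₂ cos φ₁ cos Δλ' ) = 329.16°.
Final bearing = (329.16° + 180°) mod 360° = 149.16°.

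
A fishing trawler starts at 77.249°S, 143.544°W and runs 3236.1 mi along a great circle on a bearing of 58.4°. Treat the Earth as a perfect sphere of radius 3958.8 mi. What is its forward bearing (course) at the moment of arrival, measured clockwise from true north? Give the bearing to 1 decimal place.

Central angle δ = d/R = 0.817445 rad.
Converting: φ₁ = -1.348249 rad, θ = 1.019272 rad.
Destination latitude: φ₂ = arcsin( sin φ₁ cos δ + cos φ₁ sin δ cos θ ) = arcsin(-0.582861) = -35.652°.
Then Δλ = atan2(0.137119, 0.115601) = 0.870339 rad, from sin θ sin δ cos φ₁ over cos δ − sin φ₁ sin φ₂.
λ₂ = λ₁ + Δλ = -93.677°.
The forward bearing on arrival equals the back-azimuth from the destination plus 180°.
Back-azimuth from P₂ (-35.7°, -93.7°) to P₁ (-77.2°, -143.5°), with Δλ' = λ₁ − λ₂ = -49.9°: atan2( sin Δλ' cos φ₁ , cos φ₂ sin φ₁ − sin φ₂ cos φ₁ cos Δλ' ) = 193.4°.
Final bearing = (193.4° + 180°) mod 360° = 13.4°.

final bearing 13.4°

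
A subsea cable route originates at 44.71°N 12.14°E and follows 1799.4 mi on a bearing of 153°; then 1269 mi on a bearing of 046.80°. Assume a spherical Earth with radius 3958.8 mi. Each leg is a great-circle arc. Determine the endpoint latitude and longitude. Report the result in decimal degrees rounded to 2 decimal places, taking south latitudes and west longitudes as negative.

Apply the spherical direct solution leg by leg, carrying full precision between legs.
Leg 1: from (44.71°, 12.14°), δ = 1799.4/3958.8 = 0.454532 rad, θ = 153° → φ = 20.74°, λ = 24.45°.
Leg 2: from (20.74°, 24.45°), δ = 1269/3958.8 = 0.320552 rad, θ = 46.8° → φ = 32.53°, λ = 40.26°.

latitude 32.53°, longitude 40.26°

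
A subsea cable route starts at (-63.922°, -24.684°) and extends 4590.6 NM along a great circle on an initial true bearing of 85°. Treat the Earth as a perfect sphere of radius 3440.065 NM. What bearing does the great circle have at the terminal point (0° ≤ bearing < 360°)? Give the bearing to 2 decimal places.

final bearing 26.40°

The arc subtends δ = 4590.6/3440.065 = 1.334452 rad at the centre.
With φ₁ = -63.922° = -1.115649 rad and θ = 85° = 1.483530 rad:
sin φ₂ = sin φ₁ cos δ + cos φ₁ sin δ cos θ = (-0.898196)(0.234151) + (0.439594)(0.972200)(0.087156) = -0.173065
φ₂ = asin(-0.173065) = -0.173941 rad = -9.966°.
Then Δλ = atan2(0.425747, 0.078704) = 1.387999 rad, from sin θ sin δ cos φ₁ over cos δ − sin φ₁ sin φ₂.
Hence λ₂ = -24.684° + 79.526° = 54.842°.
The forward bearing on arrival equals the back-azimuth from the destination plus 180°.
Back-azimuth from P₂ (-9.97°, 54.84°) to P₁ (-63.92°, -24.68°), with Δλ' = λ₁ − λ₂ = -79.53°: atan2( sin Δλ' cos φ₁ , cos φ₂ sin φ₁ − sin φ₂ cos φ₁ cos Δλ' ) = 206.40°.
Final bearing = (206.40° + 180°) mod 360° = 26.40°.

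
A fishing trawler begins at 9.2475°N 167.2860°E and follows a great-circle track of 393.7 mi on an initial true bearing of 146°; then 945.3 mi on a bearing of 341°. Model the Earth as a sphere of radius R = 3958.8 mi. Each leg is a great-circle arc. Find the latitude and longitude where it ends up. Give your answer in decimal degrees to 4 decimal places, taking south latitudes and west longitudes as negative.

latitude 17.4200°, longitude 165.8495°

Apply the spherical direct solution leg by leg, carrying full precision between legs.
Leg 1: from (9.2475°, 167.2860°), δ = 393.7/3958.8 = 0.099449 rad, θ = 146° → φ = 4.5118°, λ = 170.4786°.
Leg 2: from (4.5118°, 170.4786°), δ = 945.3/3958.8 = 0.238784 rad, θ = 341° → φ = 17.4200°, λ = 165.8495°.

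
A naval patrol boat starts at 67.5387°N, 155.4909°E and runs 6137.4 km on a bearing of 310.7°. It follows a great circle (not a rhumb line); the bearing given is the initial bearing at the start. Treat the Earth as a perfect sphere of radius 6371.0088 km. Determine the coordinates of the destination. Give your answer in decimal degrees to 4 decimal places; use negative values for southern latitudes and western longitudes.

Angular distance δ = d/R = 6137.4 / 6371.0088 = 0.963333 rad.
With φ₁ = 67.5387° = 1.178773 rad and θ = 310.7° = 5.422738 rad:
Applying the spherical law of cosines for sides, sin φ₂ = sin φ₁ cos δ + cos φ₁ sin δ cos θ = 0.732054, so φ₂ = 47.0589°.
Then Δλ = atan2(-0.237833, -0.105732) = -1.989121 rad, from sin θ sin δ cos φ₁ over cos δ − sin φ₁ sin φ₂.
Hence λ₂ = 155.4909° + -113.9683° = 41.5226°.

latitude 47.0589°, longitude 41.5226°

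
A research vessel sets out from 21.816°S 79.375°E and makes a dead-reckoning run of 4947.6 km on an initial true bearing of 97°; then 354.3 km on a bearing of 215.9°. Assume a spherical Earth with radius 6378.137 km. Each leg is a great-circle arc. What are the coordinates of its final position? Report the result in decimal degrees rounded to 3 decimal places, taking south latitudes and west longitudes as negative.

Apply the spherical direct solution leg by leg, carrying full precision between legs.
Leg 1: from (-21.816°, 79.375°), δ = 4947.6/6378.137 = 0.775712 rad, θ = 97° → φ = -20.154°, λ = 127.135°.
Leg 2: from (-20.154°, 127.135°), δ = 354.3/6378.137 = 0.055549 rad, θ = 215.9° → φ = -22.720°, λ = 125.112°.

latitude -22.720°, longitude 125.112°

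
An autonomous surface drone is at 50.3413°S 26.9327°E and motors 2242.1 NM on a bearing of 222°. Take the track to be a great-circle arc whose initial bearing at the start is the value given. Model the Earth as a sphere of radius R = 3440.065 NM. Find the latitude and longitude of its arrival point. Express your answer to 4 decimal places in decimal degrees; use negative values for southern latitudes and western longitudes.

latitude -64.1248°, longitude -41.5101°

Angular distance δ = d/R = 2242.1 / 3440.065 = 0.651761 rad.
With φ₁ = -50.3413° = -0.878621 rad and θ = 222° = 3.874631 rad:
Applying the spherical law of cosines for sides, sin φ₂ = sin φ₁ cos δ + cos φ₁ sin δ cos θ = -0.899747, so φ₂ = -64.1248°.
Then Δλ = atan2(-0.259042, 0.102338) = -1.194552 rad, from sin θ sin δ cos φ₁ over cos δ − sin φ₁ sin φ₂.
λ₂ = λ₁ + Δλ = -41.5101°.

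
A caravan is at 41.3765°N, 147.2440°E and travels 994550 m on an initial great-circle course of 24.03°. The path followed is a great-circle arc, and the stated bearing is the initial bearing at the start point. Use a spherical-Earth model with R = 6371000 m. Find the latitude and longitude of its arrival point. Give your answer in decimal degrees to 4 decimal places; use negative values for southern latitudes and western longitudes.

latitude 49.4218°, longitude 152.8294°

δ = 994550/6371000 = 0.156106 rad (8.9442°).
Converting: φ₁ = 0.722156 rad, θ = 0.419403 rad.
Applying the spherical law of cosines for sides, sin φ₂ = sin φ₁ cos δ + cos φ₁ sin δ cos θ = 0.759519, so φ₂ = 49.4218°.
Then Δλ = atan2(0.047507, 0.485795) = 0.097483 rad, from sin θ sin δ cos φ₁ over cos δ − sin φ₁ sin φ₂.
Hence λ₂ = 147.2440° + 5.5854° = 152.8294°.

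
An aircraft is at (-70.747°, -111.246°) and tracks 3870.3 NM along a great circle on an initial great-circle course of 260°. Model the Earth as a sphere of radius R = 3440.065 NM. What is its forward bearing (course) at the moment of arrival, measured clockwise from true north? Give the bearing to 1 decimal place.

Central angle δ = d/R = 1.125066 rad.
Converting: φ₁ = -1.234768 rad, θ = 4.537856 rad.
sin φ₂ = sin φ₁ cos δ + cos φ₁ sin δ cos θ = (-0.944072)(0.431117) + (0.329740)(0.902296)(-0.173648) = -0.458670
φ₂ = asin(-0.458670) = -0.476498 rad = -27.301°.
Then Δλ = atan2(-0.293003, -0.001900) = -1.577281 rad, from sin θ sin δ cos φ₁ over cos δ − sin φ₁ sin φ₂.
λ₂ = -111.246° + -90.372° = -201.618°, normalized to (−180°, 180°] → 158.382°.
The forward bearing on arrival equals the back-azimuth from the destination plus 180°.
Back-azimuth from P₂ (-27.3°, 158.4°) to P₁ (-70.7°, -111.2°), with Δλ' = λ₁ − λ₂ = -269.6°: atan2( sin Δλ' cos φ₁ , cos φ₂ sin φ₁ − sin φ₂ cos φ₁ cos Δλ' ) = 158.6°.
Final bearing = (158.6° + 180°) mod 360° = 338.6°.

final bearing 338.6°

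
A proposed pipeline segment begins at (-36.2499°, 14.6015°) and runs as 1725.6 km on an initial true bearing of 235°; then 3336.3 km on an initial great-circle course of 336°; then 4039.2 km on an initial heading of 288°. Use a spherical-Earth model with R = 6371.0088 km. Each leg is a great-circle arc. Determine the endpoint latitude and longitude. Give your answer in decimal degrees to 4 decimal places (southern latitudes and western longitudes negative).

Apply the spherical direct solution leg by leg, carrying full precision between legs.
Leg 1: from (-36.2499°, 14.6015°), δ = 1725.6/6371.0088 = 0.270852 rad, θ = 235° → φ = -43.9086°, λ = -3.1090°.
Leg 2: from (-43.9086°, -3.1090°), δ = 3336.3/6371.0088 = 0.523669 rad, θ = 336° → φ = -15.7507°, λ = -15.3092°.
Leg 3: from (-15.7507°, -15.3092°), δ = 4039.2/6371.0088 = 0.633997 rad, θ = 288° → φ = -2.4370°, λ = -49.6343°.

latitude -2.4370°, longitude -49.6343°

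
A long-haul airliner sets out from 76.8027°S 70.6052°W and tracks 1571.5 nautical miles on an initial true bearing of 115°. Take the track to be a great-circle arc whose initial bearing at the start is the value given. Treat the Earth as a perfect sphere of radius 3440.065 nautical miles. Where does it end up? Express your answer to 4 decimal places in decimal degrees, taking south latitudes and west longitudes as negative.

Angular distance δ = d/R = 1571.5 / 3440.065 = 0.456823 rad.
With φ₁ = -76.8027° = -1.340460 rad and θ = 115° = 2.007129 rad:
Destination latitude: φ₂ = arcsin( sin φ₁ cos δ + cos φ₁ sin δ cos θ ) = arcsin(-0.916316) = -66.3933°.
Δλ = atan2( sin θ sin δ cos φ₁ , cos δ − sin φ₁ sin φ₂ ) = atan2(0.091270, 0.005343) = 1.512327 rad = 86.6499°.
λ₂ = -70.6052° + 86.6499° = 16.0447°.

latitude -66.3933°, longitude 16.0447°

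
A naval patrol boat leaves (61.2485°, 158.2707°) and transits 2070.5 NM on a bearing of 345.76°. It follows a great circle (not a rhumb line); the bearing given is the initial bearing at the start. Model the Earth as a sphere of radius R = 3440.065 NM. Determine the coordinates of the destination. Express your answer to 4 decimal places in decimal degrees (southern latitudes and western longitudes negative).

latitude 80.6200°, longitude 36.9795°

δ = 2070.5/3440.065 = 0.601878 rad (34.4851°).
Converting: φ₁ = 1.068988 rad, θ = 6.034650 rad.
sin φ₂ = sin φ₁ cos δ + cos φ₁ sin δ cos θ = (0.876714)(0.824274) + (0.481012)(0.566192)(0.969274) = 0.986629
φ₂ = asin(0.986629) = 1.407084 rad = 80.6200°.
Δλ = atan2( sin θ sin δ cos φ₁ , cos δ − sin φ₁ sin φ₂ ) = atan2(-0.066992, -0.040718) = -2.116931 rad = -121.2912°.
Hence λ₂ = 158.2707° + -121.2912° = 36.9795°.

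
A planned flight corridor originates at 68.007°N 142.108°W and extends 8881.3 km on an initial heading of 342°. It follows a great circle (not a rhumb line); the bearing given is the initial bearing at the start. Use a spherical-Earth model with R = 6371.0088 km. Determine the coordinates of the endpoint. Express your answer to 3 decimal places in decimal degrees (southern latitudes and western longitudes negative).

δ = 8881.3/6371.0088 = 1.394018 rad (79.8713°).
Converting: φ₁ = 1.186946 rad, θ = 5.969026 rad.
Applying the spherical law of cosines for sides, sin φ₂ = sin φ₁ cos δ + cos φ₁ sin δ cos θ = 0.513675, so φ₂ = 30.909°.
Then Δλ = atan2(-0.113921, -0.300436) = -2.779157 rad, from sin θ sin δ cos φ₁ over cos δ − sin φ₁ sin φ₂.
λ₂ = -142.108° + -159.234° = -301.342°, normalized to (−180°, 180°] → 58.658°.

latitude 30.909°, longitude 58.658°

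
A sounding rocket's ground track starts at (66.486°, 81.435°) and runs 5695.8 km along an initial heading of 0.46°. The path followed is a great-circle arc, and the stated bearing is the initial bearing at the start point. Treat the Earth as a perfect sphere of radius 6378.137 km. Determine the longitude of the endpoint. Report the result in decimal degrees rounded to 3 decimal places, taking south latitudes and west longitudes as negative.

Angular distance δ = d/R = 5695.8 / 6378.137 = 0.893019 rad.
Start latitude φ₁ = 1.160400 rad; initial bearing θ = 0.008029 rad.
sin φ₂ = sin φ₁ cos δ + cos φ₁ sin δ cos θ = (0.916963)(0.627063) + (0.398973)(0.778969)(0.999968) = 0.885771
φ₂ = asin(0.885771) = 1.088152 rad = 62.347°.
Δλ = atan2( sin θ sin δ cos φ₁ , cos δ − sin φ₁ sin φ₂ ) = atan2(0.002495, -0.185156) = 3.128118 rad = 179.228°.
λ₂ = 81.435° + 179.228° = 260.663°, normalized to (−180°, 180°] → -99.337°.

longitude -99.337°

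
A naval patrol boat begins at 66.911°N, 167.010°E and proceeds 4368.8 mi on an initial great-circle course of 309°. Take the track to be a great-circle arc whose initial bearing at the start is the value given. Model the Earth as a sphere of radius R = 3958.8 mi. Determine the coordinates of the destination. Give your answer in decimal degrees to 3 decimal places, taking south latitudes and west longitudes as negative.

Central angle δ = d/R = 1.103567 rad.
Start latitude φ₁ = 1.167817 rad; initial bearing θ = 5.393067 rad.
Destination latitude: φ₂ = arcsin( sin φ₁ cos δ + cos φ₁ sin δ cos θ ) = arcsin(0.634678) = 39.396°.
For the longitude increment, Δλ = atan2( sin θ sin δ cos φ₁, cos δ − sin φ₁ sin φ₂ ) = atan2(-0.272101, -0.133424) = -116.121°.
λ₂ = λ₁ + Δλ = 50.889°.

latitude 39.396°, longitude 50.889°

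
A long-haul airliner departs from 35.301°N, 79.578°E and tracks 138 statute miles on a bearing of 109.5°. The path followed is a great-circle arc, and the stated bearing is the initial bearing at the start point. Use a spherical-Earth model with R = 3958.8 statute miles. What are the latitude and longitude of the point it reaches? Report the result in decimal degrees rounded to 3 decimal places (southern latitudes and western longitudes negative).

latitude 34.613°, longitude 81.866°

The arc subtends δ = 138/3958.8 = 0.034859 rad at the centre.
With φ₁ = 35.301° = 0.616119 rad and θ = 109.5° = 1.911136 rad:
sin φ₂ = sin φ₁ cos δ + cos φ₁ sin δ cos θ = (0.577872)(0.999392) + (0.816128)(0.034852)(-0.333807) = 0.568026
φ₂ = asin(0.568026) = 0.604105 rad = 34.613°.
Then Δλ = atan2(0.026812, 0.671146) = 0.039929 rad, from sin θ sin δ cos φ₁ over cos δ − sin φ₁ sin φ₂.
λ₂ = 79.578° + 2.288° = 81.866°.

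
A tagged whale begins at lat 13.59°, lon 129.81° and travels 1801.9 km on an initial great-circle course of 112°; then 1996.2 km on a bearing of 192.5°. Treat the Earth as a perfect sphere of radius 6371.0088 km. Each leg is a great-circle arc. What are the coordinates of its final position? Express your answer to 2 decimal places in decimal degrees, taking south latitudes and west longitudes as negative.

latitude -10.41°, longitude 141.04°

Apply the spherical direct solution leg by leg, carrying full precision between legs.
Leg 1: from (13.59°, 129.81°), δ = 1801.9/6371.0088 = 0.282828 rad, θ = 112° → φ = 7.12°, λ = 144.93°.
Leg 2: from (7.12°, 144.93°), δ = 1996.2/6371.0088 = 0.313326 rad, θ = 192.5° → φ = -10.41°, λ = 141.04°.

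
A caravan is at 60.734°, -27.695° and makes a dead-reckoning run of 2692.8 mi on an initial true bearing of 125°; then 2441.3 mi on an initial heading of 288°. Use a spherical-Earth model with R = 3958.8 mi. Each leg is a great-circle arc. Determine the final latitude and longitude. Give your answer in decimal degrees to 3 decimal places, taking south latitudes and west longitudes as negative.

Apply the spherical direct solution leg by leg, carrying full precision between legs.
Leg 1: from (60.734°, -27.695°), δ = 2692.8/3958.8 = 0.680206 rad, θ = 125° → φ = 30.123°, λ = 8.864°.
Leg 2: from (30.123°, 8.864°), δ = 2441.3/3958.8 = 0.616677 rad, θ = 288° → φ = 34.332°, λ = -32.900°.

latitude 34.332°, longitude -32.900°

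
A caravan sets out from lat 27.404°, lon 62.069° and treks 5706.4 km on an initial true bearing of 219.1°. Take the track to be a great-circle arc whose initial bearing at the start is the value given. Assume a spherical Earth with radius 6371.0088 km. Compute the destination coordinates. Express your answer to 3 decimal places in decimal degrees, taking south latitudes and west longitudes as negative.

Angular distance δ = d/R = 5706.4 / 6371.0088 = 0.895682 rad.
With φ₁ = 27.404° = 0.478290 rad and θ = 219.1° = 3.824016 rad:
sin φ₂ = sin φ₁ cos δ + cos φ₁ sin δ cos θ = (0.460262)(0.624986) + (0.887783)(0.780636)(-0.776046) = -0.250170
φ₂ = asin(-0.250170) = -0.252856 rad = -14.488°.
For the longitude increment, Δλ = atan2( sin θ sin δ cos φ₁, cos δ − sin φ₁ sin φ₂ ) = atan2(-0.437081, 0.740130) = -30.564°.
λ₂ = 62.069° + -30.564° = 31.505°.

latitude -14.488°, longitude 31.505°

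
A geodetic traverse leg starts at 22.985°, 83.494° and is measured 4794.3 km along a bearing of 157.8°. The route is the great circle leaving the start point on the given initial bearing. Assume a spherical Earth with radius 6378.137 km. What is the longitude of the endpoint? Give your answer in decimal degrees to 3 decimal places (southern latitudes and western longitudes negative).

Angular distance δ = d/R = 4794.3 / 6378.137 = 0.751677 rad.
Converting: φ₁ = 0.401164 rad, θ = 2.754130 rad.
sin φ₂ = sin φ₁ cos δ + cos φ₁ sin δ cos θ = (0.390490)(0.730545) + (0.920607)(0.682865)(-0.925871) = -0.296778
φ₂ = asin(-0.296778) = -0.301317 rad = -17.264°.
Δλ = atan2( sin θ sin δ cos φ₁ , cos δ − sin φ₁ sin φ₂ ) = atan2(0.237530, 0.846434) = 0.273587 rad = 15.675°.
λ₂ = 83.494° + 15.675° = 99.169°.

longitude 99.169°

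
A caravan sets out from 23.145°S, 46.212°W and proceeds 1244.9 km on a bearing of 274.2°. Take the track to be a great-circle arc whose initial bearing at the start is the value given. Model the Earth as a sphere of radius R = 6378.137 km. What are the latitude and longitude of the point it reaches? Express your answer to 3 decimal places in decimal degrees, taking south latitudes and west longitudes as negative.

The arc subtends δ = 1244.9/6378.137 = 0.195182 rad at the centre.
Converting: φ₁ = -0.403956 rad, θ = 4.785693 rad.
Applying the spherical law of cosines for sides, sin φ₂ = sin φ₁ cos δ + cos φ₁ sin δ cos θ = -0.372535, so φ₂ = -21.872°.
Then Δλ = atan2(-0.177856, 0.834584) = -0.209967 rad, from sin θ sin δ cos φ₁ over cos δ − sin φ₁ sin φ₂.
λ₂ = -46.212° + -12.030° = -58.242°.

latitude -21.872°, longitude -58.242°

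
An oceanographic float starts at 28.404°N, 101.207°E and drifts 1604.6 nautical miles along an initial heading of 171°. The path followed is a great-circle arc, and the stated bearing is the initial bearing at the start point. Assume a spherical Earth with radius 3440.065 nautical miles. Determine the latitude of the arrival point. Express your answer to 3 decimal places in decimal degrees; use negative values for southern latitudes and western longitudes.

latitude 1.958°

δ = 1604.6/3440.065 = 0.466445 rad (26.7253°).
Start latitude φ₁ = 0.495743 rad; initial bearing θ = 2.984513 rad.
Applying the spherical law of cosines for sides, sin φ₂ = sin φ₁ cos δ + cos φ₁ sin δ cos θ = 0.034165, so φ₂ = 1.958°.
Then Δλ = atan2(0.061882, 0.876921) = 0.070450 rad, from sin θ sin δ cos φ₁ over cos δ − sin φ₁ sin φ₂.
λ₂ = λ₁ + Δλ = 105.243°.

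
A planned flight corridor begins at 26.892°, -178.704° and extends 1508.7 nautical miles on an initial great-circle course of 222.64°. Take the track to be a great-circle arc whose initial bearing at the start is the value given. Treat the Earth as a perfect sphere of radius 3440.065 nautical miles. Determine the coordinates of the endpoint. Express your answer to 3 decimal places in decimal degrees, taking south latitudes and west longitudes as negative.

latitude 7.522°, longitude 164.429°

δ = 1508.7/3440.065 = 0.438567 rad (25.1281°).
With φ₁ = 26.892° = 0.469354 rad and θ = 222.64° = 3.885801 rad:
Destination latitude: φ₂ = arcsin( sin φ₁ cos δ + cos φ₁ sin δ cos θ ) = arcsin(0.130907) = 7.522°.
Then Δλ = atan2(-0.256543, 0.846151) = -0.294379 rad, from sin θ sin δ cos φ₁ over cos δ − sin φ₁ sin φ₂.
λ₂ = -178.704° + -16.867° = -195.571°, normalized to (−180°, 180°] → 164.429°.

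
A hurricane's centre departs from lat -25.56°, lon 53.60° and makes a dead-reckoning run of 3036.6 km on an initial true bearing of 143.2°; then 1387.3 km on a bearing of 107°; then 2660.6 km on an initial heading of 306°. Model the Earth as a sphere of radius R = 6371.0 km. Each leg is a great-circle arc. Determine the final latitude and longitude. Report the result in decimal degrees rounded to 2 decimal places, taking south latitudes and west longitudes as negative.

latitude -31.23°, longitude 72.13°

Apply the spherical direct solution leg by leg, carrying full precision between legs.
Leg 1: from (-25.56°, 53.60°), δ = 3036.6/6371 = 0.476628 rad, θ = 143.2° → φ = -45.63°, λ = 76.74°.
Leg 2: from (-45.63°, 76.74°), δ = 1387.3/6371 = 0.217752 rad, θ = 107° → φ = -47.91°, λ = 94.69°.
Leg 3: from (-47.91°, 94.69°), δ = 2660.6/6371 = 0.417611 rad, θ = 306° → φ = -31.23°, λ = 72.13°.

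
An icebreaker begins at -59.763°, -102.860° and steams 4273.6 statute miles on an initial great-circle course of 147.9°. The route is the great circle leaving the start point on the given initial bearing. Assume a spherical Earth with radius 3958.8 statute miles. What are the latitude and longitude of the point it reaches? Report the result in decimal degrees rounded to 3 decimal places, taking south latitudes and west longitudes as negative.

latitude -51.602°, longitude 28.171°

The arc subtends δ = 4273.6/3958.8 = 1.079519 rad at the centre.
With φ₁ = -59.763° = -1.043061 rad and θ = 147.9° = 2.581342 rad:
Destination latitude: φ₂ = arcsin( sin φ₁ cos δ + cos φ₁ sin δ cos θ ) = arcsin(-0.783710) = -51.602°.
For the longitude increment, Δλ = atan2( sin θ sin δ cos φ₁, cos δ − sin φ₁ sin φ₂ ) = atan2(0.235952, -0.205333) = 131.031°.
λ₂ = -102.860° + 131.031° = 28.171°.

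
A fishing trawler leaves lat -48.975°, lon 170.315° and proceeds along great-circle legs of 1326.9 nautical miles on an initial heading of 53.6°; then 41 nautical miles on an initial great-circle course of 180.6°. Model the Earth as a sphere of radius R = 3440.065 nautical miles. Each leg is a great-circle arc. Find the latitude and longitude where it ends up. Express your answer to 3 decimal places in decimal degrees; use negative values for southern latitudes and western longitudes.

latitude -34.218°, longitude -168.391°

Apply the spherical direct solution leg by leg, carrying full precision between legs.
Leg 1: from (-48.975°, 170.315°), δ = 1326.9/3440.065 = 0.385719 rad, θ = 53.6° → φ = -33.535°, λ = -168.382°.
Leg 2: from (-33.535°, -168.382°), δ = 41/3440.065 = 0.011918 rad, θ = 180.6° → φ = -34.218°, λ = -168.391°.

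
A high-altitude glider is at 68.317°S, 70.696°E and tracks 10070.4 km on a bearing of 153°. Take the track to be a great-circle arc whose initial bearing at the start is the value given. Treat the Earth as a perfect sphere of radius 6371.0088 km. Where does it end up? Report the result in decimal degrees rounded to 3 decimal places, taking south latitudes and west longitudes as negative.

Angular distance δ = d/R = 10070.4 / 6371.0088 = 1.580660 rad.
Start latitude φ₁ = -1.192357 rad; initial bearing θ = 2.670354 rad.
Destination latitude: φ₂ = arcsin( sin φ₁ cos δ + cos φ₁ sin δ cos θ ) = arcsin(-0.320019) = -18.664°.
For the longitude increment, Δλ = atan2( sin θ sin δ cos φ₁, cos δ − sin φ₁ sin φ₂ ) = atan2(0.167728, -0.307239) = 151.369°.
λ₂ = 70.696° + 151.369° = 222.065°, normalized to (−180°, 180°] → -137.935°.

latitude -18.664°, longitude -137.935°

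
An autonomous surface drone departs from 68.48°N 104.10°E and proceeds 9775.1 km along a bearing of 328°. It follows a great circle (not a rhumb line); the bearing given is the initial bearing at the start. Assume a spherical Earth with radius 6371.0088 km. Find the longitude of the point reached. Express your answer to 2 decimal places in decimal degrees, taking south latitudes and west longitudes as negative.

Angular distance δ = d/R = 9775.1 / 6371.0088 = 1.534310 rad.
With φ₁ = 68.48° = 1.195201 rad and θ = 328° = 5.724680 rad:
Destination latitude: φ₂ = arcsin( sin φ₁ cos δ + cos φ₁ sin δ cos θ ) = arcsin(0.344815) = 20.17°.
Then Δλ = atan2(-0.194259, -0.284299) = -2.542169 rad, from sin θ sin δ cos φ₁ over cos δ − sin φ₁ sin φ₂.
λ₂ = 104.10° + -145.66° = -41.56°.

longitude -41.56°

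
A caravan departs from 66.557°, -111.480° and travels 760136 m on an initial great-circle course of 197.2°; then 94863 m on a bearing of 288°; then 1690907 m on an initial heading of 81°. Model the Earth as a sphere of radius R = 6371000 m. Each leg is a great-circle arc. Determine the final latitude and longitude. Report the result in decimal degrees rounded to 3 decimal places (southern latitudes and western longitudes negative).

latitude 59.081°, longitude -86.867°

Apply the spherical direct solution leg by leg, carrying full precision between legs.
Leg 1: from (66.557°, -111.480°), δ = 760136/6371000 = 0.119312 rad, θ = 197.2° → φ = 59.962°, λ = -115.512°.
Leg 2: from (59.962°, -115.512°), δ = 94863/6371000 = 0.014890 rad, θ = 288° → φ = 60.216°, λ = -117.146°.
Leg 3: from (60.216°, -117.146°), δ = 1690907/6371000 = 0.265407 rad, θ = 81° → φ = 59.081°, λ = -86.867°.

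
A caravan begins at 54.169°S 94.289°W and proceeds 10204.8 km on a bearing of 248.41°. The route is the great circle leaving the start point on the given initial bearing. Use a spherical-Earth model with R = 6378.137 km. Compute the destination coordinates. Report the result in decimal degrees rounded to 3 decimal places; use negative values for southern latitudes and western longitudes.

latitude -11.050°, longitude 156.974°

Central angle δ = d/R = 1.599966 rad.
Start latitude φ₁ = -0.945427 rad; initial bearing θ = 4.335572 rad.
Applying the spherical law of cosines for sides, sin φ₂ = sin φ₁ cos δ + cos φ₁ sin δ cos θ = -0.191667, so φ₂ = -11.050°.
Then Δλ = atan2(-0.544094, -0.184558) = -1.897820 rad, from sin θ sin δ cos φ₁ over cos δ − sin φ₁ sin φ₂.
λ₂ = -94.289° + -108.737° = -203.026°, normalized to (−180°, 180°] → 156.974°.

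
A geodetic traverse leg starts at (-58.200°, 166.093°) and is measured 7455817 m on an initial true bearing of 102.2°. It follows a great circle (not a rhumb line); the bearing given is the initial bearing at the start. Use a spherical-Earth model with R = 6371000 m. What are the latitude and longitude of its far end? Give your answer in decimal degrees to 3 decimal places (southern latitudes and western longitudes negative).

latitude -25.716°, longitude -106.456°

δ = 7455817/6371000 = 1.170274 rad (67.0518°).
With φ₁ = -58.200° = -1.015782 rad and θ = 102.2° = 1.783726 rad:
sin φ₂ = sin φ₁ cos δ + cos φ₁ sin δ cos θ = (-0.849893)(0.389899) + (0.526956)(0.920858)(-0.211325) = -0.433918
φ₂ = asin(-0.433918) = -0.448837 rad = -25.716°.
Then Δλ = atan2(0.474292, 0.021115) = 1.526306 rad, from sin θ sin δ cos φ₁ over cos δ − sin φ₁ sin φ₂.
λ₂ = 166.093° + 87.451° = 253.544°, normalized to (−180°, 180°] → -106.456°.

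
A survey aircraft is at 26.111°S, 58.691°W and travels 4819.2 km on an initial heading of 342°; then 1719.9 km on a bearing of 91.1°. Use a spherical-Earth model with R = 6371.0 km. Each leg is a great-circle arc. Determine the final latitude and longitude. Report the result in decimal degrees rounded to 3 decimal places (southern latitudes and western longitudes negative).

Apply the spherical direct solution leg by leg, carrying full precision between legs.
Leg 1: from (-26.111°, -58.691°), δ = 4819.2/6371 = 0.756428 rad, θ = 342° → φ = 15.428°, λ = -71.401°.
Leg 2: from (15.428°, -71.401°), δ = 1719.9/6371 = 0.269958 rad, θ = 91.1° → φ = 14.564°, λ = -55.409°.

latitude 14.564°, longitude -55.409°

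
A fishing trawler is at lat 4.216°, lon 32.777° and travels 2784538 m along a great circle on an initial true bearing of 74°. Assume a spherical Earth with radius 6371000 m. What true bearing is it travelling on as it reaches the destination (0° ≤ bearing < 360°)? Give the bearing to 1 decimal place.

Angular distance δ = d/R = 2784538 / 6371000 = 0.437065 rad.
Start latitude φ₁ = 0.073583 rad; initial bearing θ = 1.291544 rad.
Applying the spherical law of cosines for sides, sin φ₂ = sin φ₁ cos δ + cos φ₁ sin δ cos θ = 0.182963, so φ₂ = 10.542°.
For the longitude increment, Δλ = atan2( sin θ sin δ cos φ₁, cos δ − sin φ₁ sin φ₂ ) = atan2(0.405783, 0.892547) = 24.448°.
λ₂ = λ₁ + Δλ = 57.225°.
The forward bearing on arrival equals the back-azimuth from the destination plus 180°.
Back-azimuth from P₂ (10.5°, 57.2°) to P₁ (4.2°, 32.8°), with Δλ' = λ₁ − λ₂ = -24.4°: atan2( sin Δλ' cos φ₁ , cos φ₂ sin φ₁ − sin φ₂ cos φ₁ cos Δλ' ) = 257.2°.
Final bearing = (257.2° + 180°) mod 360° = 77.2°.

final bearing 77.2°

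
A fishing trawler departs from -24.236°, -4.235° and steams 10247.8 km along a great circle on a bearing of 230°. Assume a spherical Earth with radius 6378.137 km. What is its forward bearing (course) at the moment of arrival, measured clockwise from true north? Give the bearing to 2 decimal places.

Central angle δ = d/R = 1.606707 rad.
With φ₁ = -24.236° = -0.422998 rad and θ = 230° = 4.014257 rad:
Destination latitude: φ₂ = arcsin( sin φ₁ cos δ + cos φ₁ sin δ cos θ ) = arcsin(-0.571018) = -34.821°.
Then Δλ = atan2(-0.698077, -0.270304) = -1.940230 rad, from sin θ sin δ cos φ₁ over cos δ − sin φ₁ sin φ₂.
Hence λ₂ = -4.235° + -111.167° = -115.402°.
The forward bearing on arrival equals the back-azimuth from the destination plus 180°.
Back-azimuth from P₂ (-34.82°, -115.40°) to P₁ (-24.24°, -4.24°), with Δλ' = λ₁ − λ₂ = 111.17°: atan2( sin Δλ' cos φ₁ , cos φ₂ sin φ₁ − sin φ₂ cos φ₁ cos Δλ' ) = 121.69°.
Final bearing = (121.69° + 180°) mod 360° = 301.69°.

final bearing 301.69°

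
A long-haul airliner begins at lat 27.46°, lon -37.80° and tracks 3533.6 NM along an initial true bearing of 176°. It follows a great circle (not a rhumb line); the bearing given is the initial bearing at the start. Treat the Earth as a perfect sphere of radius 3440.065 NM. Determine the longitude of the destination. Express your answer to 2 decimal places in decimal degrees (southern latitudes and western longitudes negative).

Angular distance δ = d/R = 3533.6 / 3440.065 = 1.027190 rad.
Converting: φ₁ = 0.479267 rad, θ = 3.071779 rad.
sin φ₂ = sin φ₁ cos δ + cos φ₁ sin δ cos θ = (0.461129)(0.517226) + (0.887333)(0.855849)(-0.997564) = -0.519065
φ₂ = asin(-0.519065) = -0.545757 rad = -31.27°.
Δλ = atan2( sin θ sin δ cos φ₁ , cos δ − sin φ₁ sin φ₂ ) = atan2(0.052975, 0.756582) = 0.069904 rad = 4.01°.
Hence λ₂ = -37.80° + 4.01° = -33.79°.

longitude -33.79°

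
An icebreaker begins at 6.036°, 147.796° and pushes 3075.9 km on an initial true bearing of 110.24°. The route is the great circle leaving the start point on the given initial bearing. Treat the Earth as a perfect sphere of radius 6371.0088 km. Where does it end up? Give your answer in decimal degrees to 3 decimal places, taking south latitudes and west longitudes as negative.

The arc subtends δ = 3075.9/6371.0088 = 0.482796 rad at the centre.
Start latitude φ₁ = 0.105348 rad; initial bearing θ = 1.924051 rad.
sin φ₂ = sin φ₁ cos δ + cos φ₁ sin δ cos θ = (0.105153)(0.885700) + (0.994456)(0.464258)(-0.345953) = -0.066587
φ₂ = asin(-0.066587) = -0.066636 rad = -3.818°.
Then Δλ = atan2(0.433176, 0.892702) = 0.451771 rad, from sin θ sin δ cos φ₁ over cos δ − sin φ₁ sin φ₂.
Hence λ₂ = 147.796° + 25.885° = 173.681°.

latitude -3.818°, longitude 173.681°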